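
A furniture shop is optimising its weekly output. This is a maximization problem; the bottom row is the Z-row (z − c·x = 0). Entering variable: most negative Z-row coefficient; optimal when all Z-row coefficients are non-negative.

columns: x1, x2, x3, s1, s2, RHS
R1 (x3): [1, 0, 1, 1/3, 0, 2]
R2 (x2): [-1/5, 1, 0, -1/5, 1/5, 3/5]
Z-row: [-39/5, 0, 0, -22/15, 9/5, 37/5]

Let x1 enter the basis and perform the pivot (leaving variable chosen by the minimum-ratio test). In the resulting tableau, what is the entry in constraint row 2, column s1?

-2/15

Ratio test on column x1 — row 1: 2/1 = 2; row 2: entry -1/5 ≤ 0. Minimum is 2 at row 1 (x3 leaves); pivot element 1.
Divide row 1 by 1; eliminate column x1 from the other rows.
Row 2 update in column s1: -1/5 − (-1/5)·(1/3) = -2/15.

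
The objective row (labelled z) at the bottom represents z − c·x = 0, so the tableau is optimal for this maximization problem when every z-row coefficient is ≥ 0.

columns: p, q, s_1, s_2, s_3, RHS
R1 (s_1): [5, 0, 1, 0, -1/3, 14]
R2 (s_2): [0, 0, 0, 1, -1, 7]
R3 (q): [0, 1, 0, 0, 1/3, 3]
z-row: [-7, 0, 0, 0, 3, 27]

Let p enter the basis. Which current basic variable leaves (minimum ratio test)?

s_1

Column p entries and ratios — s_1: 14/5 = 14/5; s_2: 0 ≤ 0, skip; q: 0 ≤ 0, skip.
Smallest ratio is 14/5 in the row of s_1, so s_1 leaves.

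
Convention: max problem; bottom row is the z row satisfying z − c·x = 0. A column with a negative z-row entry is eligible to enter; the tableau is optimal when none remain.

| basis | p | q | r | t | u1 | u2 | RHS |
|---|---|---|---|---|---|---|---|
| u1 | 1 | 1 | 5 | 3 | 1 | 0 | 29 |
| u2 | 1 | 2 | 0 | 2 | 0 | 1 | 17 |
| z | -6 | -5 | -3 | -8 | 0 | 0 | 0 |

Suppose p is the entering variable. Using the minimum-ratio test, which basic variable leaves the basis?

Column p entries and ratios — u1: 29/1 = 29; u2: 17/1 = 17.
Smallest ratio is 17 in the row of u2, so u2 leaves.

u2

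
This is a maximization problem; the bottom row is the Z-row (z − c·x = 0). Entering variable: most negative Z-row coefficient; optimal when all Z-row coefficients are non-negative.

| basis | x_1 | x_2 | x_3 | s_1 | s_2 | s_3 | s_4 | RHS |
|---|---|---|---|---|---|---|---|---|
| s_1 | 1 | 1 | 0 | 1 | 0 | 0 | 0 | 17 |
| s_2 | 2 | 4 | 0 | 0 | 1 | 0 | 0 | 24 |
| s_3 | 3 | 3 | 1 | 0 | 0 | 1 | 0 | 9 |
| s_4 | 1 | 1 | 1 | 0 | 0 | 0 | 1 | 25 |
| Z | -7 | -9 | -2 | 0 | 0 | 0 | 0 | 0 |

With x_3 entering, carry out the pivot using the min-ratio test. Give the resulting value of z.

Ratio test on column x_3 — row 1: entry 0 ≤ 0; row 2: entry 0 ≤ 0; row 3: 9/1 = 9; row 4: 25/1 = 25. Minimum is 9 at row 3 (s_3 leaves); pivot element 1.
Pivot on row 3; the Z-row RHS becomes 0 − (-2)·9 = 18.

18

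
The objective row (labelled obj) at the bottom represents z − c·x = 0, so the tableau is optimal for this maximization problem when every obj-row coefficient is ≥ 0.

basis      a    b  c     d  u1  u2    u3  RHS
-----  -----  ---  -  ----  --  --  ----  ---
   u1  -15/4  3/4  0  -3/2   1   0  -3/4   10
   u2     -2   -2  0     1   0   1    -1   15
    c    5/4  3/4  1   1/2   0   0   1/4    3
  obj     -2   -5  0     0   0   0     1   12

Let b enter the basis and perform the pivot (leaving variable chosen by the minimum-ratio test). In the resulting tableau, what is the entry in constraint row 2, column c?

8/3

Ratio test on column b — row 1: 10/(3/4) = 40/3; row 2: entry -2 ≤ 0; row 3: 3/(3/4) = 4. Minimum is 4 at row 3 (c leaves); pivot element 3/4.
Divide row 3 by 3/4; eliminate column b from the other rows.
Row 2 update in column c: 0 − (-2)·(4/3) = 8/3.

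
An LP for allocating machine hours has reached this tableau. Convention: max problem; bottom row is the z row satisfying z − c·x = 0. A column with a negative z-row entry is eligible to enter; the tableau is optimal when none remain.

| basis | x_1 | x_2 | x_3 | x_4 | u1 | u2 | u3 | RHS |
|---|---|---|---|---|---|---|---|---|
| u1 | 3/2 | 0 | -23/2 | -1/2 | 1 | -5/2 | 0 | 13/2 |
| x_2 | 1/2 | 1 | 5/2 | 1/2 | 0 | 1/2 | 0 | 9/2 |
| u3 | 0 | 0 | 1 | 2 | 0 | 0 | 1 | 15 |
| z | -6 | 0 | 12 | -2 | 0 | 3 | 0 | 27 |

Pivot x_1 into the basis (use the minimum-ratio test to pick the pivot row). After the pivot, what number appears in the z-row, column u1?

4

Ratio test on column x_1 — row 1: (13/2)/(3/2) = 13/3; row 2: (9/2)/(1/2) = 9; row 3: entry 0 ≤ 0. Minimum is 13/3 at row 1 (u1 leaves); pivot element 3/2.
Divide row 1 by 3/2; eliminate column x_1 from the other rows.
z-row update in column u1: 0 − (-6)·(2/3) = 4.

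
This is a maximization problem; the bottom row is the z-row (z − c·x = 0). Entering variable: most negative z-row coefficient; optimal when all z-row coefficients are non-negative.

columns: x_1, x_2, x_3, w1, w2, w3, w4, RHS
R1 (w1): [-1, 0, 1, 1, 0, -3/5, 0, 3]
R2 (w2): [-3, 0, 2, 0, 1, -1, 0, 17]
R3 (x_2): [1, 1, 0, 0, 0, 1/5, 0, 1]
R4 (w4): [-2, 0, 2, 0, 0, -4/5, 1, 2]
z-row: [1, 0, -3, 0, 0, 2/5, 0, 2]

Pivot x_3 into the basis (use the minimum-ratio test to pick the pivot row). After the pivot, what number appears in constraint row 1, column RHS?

2

Ratio test on column x_3 — row 1: 3/1 = 3; row 2: 17/2 = 17/2; row 3: entry 0 ≤ 0; row 4: 2/2 = 1. Minimum is 1 at row 4 (w4 leaves); pivot element 2.
Divide row 4 by 2; eliminate column x_3 from the other rows.
Row 1 update in column RHS: 3 − 1·1 = 2.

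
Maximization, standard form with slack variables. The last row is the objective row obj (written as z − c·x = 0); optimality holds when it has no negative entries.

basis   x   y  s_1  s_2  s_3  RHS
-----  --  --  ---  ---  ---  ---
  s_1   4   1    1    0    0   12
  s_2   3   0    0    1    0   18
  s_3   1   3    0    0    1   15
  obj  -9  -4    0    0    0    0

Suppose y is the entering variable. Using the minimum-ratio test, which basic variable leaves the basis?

s_3

Column y entries and ratios — s_1: 12/1 = 12; s_2: 0 ≤ 0, skip; s_3: 15/3 = 5.
Smallest ratio is 5 in the row of s_3, so s_3 leaves.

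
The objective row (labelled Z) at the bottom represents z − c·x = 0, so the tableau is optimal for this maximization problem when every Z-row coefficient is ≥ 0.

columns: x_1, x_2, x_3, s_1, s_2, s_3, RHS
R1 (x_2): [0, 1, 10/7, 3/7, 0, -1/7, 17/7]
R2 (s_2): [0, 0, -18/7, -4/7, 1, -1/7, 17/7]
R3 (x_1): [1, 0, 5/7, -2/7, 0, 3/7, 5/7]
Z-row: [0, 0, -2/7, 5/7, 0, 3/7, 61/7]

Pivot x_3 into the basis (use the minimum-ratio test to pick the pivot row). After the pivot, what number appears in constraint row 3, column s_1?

-2/5

Ratio test on column x_3 — row 1: (17/7)/(10/7) = 17/10; row 2: entry -18/7 ≤ 0; row 3: (5/7)/(5/7) = 1. Minimum is 1 at row 3 (x_1 leaves); pivot element 5/7.
Divide row 3 by 5/7; eliminate column x_3 from the other rows.
In the new row 3, the s_1 entry is the old entry divided by the pivot: (-2/7)/(5/7) = -2/5.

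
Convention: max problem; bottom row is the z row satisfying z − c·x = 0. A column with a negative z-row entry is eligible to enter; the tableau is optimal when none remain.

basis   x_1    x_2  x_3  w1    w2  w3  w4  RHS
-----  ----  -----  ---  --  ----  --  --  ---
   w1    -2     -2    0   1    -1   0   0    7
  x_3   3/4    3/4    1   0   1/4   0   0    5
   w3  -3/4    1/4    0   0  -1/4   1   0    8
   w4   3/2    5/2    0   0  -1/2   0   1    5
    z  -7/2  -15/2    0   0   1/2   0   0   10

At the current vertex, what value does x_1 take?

x_1 is not in the basis, so in the current basic feasible solution x_1 = 0.

0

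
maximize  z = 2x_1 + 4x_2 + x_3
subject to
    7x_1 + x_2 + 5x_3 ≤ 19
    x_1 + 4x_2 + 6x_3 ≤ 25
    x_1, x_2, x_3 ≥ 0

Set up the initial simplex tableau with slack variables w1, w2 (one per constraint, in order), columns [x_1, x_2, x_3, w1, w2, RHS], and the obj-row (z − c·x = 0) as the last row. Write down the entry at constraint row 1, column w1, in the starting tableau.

1

Slack w1 belongs to constraint 1; its column is the unit vector e_1, so the entry in row 1 is 1.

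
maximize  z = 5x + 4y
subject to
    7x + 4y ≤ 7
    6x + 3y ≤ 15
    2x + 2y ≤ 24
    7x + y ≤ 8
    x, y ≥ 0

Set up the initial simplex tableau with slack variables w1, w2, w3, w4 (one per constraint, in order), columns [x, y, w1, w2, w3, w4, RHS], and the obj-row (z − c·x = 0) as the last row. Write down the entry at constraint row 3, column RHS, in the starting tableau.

The RHS of constraint 3 is b_3 = 24.

24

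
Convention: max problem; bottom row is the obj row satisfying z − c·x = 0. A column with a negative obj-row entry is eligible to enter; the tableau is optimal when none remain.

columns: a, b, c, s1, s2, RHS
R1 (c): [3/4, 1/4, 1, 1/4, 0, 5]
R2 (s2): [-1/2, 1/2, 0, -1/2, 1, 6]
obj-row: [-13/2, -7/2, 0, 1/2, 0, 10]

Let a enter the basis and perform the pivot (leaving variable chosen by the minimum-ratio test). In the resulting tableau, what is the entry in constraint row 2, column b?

2/3

Ratio test on column a — row 1: 5/(3/4) = 20/3; row 2: entry -1/2 ≤ 0. Minimum is 20/3 at row 1 (c leaves); pivot element 3/4.
Divide row 1 by 3/4; eliminate column a from the other rows.
Row 2 update in column b: 1/2 − (-1/2)·(1/3) = 2/3.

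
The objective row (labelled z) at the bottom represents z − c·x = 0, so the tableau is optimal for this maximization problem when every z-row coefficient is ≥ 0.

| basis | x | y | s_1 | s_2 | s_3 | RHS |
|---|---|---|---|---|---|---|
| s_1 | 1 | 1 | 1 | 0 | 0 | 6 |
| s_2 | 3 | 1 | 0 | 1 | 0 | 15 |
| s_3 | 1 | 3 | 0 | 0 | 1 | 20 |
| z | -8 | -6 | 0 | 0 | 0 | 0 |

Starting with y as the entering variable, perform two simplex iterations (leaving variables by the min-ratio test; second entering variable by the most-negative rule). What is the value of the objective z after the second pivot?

45

Ratio test on column y — row 1: 6/1 = 6; row 2: 15/1 = 15; row 3: 20/3 = 20/3. Minimum is 6 at row 1 (s_1 leaves); pivot element 1.
Pivot on row 1; the z-row RHS becomes 0 − (-6)·6 = 36.
Next entering variable (most negative z-row entry -2): x.
Ratio test on column x — row 1: 6/1 = 6; row 2: 9/2 = 9/2; row 3: entry -2 ≤ 0. Minimum is 9/2 at row 2 (s_2 leaves); pivot element 2.
After the second pivot the z-row RHS is 36 − (-2)·(9/2) = 45.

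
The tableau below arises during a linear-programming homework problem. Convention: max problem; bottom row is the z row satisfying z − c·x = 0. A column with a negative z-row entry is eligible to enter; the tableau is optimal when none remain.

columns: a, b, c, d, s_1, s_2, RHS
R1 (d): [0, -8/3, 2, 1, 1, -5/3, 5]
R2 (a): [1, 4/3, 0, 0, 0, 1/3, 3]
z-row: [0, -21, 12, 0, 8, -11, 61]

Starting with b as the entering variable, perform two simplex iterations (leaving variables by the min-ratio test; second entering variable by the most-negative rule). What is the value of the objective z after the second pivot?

Ratio test on column b — row 1: entry -8/3 ≤ 0; row 2: 3/(4/3) = 9/4. Minimum is 9/4 at row 2 (a leaves); pivot element 4/3.
Pivot on row 2; the z-row RHS becomes 61 − (-21)·(9/4) = 433/4.
Next entering variable (most negative z-row entry -23/4): s_2.
Ratio test on column s_2 — row 1: entry -1 ≤ 0; row 2: (9/4)/(1/4) = 9. Minimum is 9 at row 2 (b leaves); pivot element 1/4.
After the second pivot the z-row RHS is 433/4 − (-23/4)·9 = 160.

160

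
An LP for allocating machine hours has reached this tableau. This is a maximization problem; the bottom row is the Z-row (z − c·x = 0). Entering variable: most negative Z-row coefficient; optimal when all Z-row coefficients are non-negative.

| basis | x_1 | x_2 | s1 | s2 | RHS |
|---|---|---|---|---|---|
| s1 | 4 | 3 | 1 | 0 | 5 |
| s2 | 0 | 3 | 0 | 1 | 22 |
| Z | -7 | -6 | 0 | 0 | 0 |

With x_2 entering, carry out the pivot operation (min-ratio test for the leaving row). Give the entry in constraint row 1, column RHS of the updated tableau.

Ratio test on column x_2 — row 1: 5/3 = 5/3; row 2: 22/3 = 22/3. Minimum is 5/3 at row 1 (s1 leaves); pivot element 3.
Divide row 1 by 3; eliminate column x_2 from the other rows.
In the new row 1, the RHS entry is the old entry divided by the pivot: 5/3 = 5/3.

5/3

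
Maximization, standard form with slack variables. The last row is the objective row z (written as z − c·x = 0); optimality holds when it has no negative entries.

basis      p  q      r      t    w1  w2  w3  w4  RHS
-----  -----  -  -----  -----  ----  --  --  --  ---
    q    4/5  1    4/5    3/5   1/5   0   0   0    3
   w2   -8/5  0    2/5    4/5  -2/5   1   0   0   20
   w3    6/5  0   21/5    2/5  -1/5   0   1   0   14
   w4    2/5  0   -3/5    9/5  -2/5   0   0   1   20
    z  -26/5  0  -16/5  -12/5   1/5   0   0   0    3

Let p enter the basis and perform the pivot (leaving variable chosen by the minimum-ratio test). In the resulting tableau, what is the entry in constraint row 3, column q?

-3/2

Ratio test on column p — row 1: 3/(4/5) = 15/4; row 2: entry -8/5 ≤ 0; row 3: 14/(6/5) = 35/3; row 4: 20/(2/5) = 50. Minimum is 15/4 at row 1 (q leaves); pivot element 4/5.
Divide row 1 by 4/5; eliminate column p from the other rows.
Row 3 update in column q: 0 − (6/5)·(5/4) = -3/2.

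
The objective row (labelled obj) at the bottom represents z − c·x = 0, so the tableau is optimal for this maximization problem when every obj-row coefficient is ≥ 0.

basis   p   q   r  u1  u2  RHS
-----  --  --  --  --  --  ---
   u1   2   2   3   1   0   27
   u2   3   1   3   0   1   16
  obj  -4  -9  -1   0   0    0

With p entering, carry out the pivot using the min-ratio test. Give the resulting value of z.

64/3

Ratio test on column p — row 1: 27/2 = 27/2; row 2: 16/3 = 16/3. Minimum is 16/3 at row 2 (u2 leaves); pivot element 3.
Pivot on row 2; the obj-row RHS becomes 0 − (-4)·(16/3) = 64/3.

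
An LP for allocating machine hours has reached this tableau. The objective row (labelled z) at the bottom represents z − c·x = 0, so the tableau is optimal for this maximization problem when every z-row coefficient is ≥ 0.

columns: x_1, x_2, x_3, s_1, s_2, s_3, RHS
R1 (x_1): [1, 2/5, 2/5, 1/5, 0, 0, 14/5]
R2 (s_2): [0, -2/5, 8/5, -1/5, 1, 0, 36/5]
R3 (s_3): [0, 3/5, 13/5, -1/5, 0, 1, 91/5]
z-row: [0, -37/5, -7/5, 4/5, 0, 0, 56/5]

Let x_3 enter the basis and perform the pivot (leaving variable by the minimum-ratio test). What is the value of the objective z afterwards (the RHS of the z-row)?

35/2

Ratio test on column x_3 — row 1: (14/5)/(2/5) = 7; row 2: (36/5)/(8/5) = 9/2; row 3: (91/5)/(13/5) = 7. Minimum is 9/2 at row 2 (s_2 leaves); pivot element 8/5.
Pivot on row 2; the z-row RHS becomes 56/5 − (-7/5)·(9/2) = 35/2.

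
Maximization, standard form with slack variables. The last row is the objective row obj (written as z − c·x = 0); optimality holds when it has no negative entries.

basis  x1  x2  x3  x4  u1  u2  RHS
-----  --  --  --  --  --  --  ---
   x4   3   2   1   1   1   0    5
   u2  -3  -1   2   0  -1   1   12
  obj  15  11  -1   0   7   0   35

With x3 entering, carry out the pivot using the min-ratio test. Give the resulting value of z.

40

Ratio test on column x3 — row 1: 5/1 = 5; row 2: 12/2 = 6. Minimum is 5 at row 1 (x4 leaves); pivot element 1.
Pivot on row 1; the obj-row RHS becomes 35 − (-1)·5 = 40.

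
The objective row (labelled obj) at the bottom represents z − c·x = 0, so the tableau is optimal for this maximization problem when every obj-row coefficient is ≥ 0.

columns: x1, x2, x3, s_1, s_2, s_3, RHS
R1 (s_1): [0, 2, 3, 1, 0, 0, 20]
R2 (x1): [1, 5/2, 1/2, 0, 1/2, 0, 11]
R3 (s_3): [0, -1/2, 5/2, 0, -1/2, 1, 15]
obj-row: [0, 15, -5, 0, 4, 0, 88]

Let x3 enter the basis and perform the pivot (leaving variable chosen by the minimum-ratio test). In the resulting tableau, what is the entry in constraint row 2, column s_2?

3/5

Ratio test on column x3 — row 1: 20/3 = 20/3; row 2: 11/(1/2) = 22; row 3: 15/(5/2) = 6. Minimum is 6 at row 3 (s_3 leaves); pivot element 5/2.
Divide row 3 by 5/2; eliminate column x3 from the other rows.
Row 2 update in column s_2: 1/2 − (1/2)·(-1/5) = 3/5.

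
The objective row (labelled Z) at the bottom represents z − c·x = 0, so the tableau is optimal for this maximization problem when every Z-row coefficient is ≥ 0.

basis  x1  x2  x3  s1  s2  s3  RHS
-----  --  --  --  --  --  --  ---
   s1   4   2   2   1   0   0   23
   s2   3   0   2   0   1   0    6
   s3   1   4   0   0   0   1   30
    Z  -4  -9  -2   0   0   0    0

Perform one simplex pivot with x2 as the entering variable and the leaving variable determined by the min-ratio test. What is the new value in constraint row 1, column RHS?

Ratio test on column x2 — row 1: 23/2 = 23/2; row 2: entry 0 ≤ 0; row 3: 30/4 = 15/2. Minimum is 15/2 at row 3 (s3 leaves); pivot element 4.
Divide row 3 by 4; eliminate column x2 from the other rows.
Row 1 update in column RHS: 23 − 2·(15/2) = 8.

8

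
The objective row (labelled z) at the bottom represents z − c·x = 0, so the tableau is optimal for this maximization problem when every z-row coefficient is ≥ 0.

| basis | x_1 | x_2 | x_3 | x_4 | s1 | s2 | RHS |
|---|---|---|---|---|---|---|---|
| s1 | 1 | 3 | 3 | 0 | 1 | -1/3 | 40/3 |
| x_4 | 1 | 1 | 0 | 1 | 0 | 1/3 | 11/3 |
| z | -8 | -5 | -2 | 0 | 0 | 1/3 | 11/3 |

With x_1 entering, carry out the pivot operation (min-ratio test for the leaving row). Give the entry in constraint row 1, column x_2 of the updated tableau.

2

Ratio test on column x_1 — row 1: (40/3)/1 = 40/3; row 2: (11/3)/1 = 11/3. Minimum is 11/3 at row 2 (x_4 leaves); pivot element 1.
Divide row 2 by 1; eliminate column x_1 from the other rows.
Row 1 update in column x_2: 3 − 1·1 = 2.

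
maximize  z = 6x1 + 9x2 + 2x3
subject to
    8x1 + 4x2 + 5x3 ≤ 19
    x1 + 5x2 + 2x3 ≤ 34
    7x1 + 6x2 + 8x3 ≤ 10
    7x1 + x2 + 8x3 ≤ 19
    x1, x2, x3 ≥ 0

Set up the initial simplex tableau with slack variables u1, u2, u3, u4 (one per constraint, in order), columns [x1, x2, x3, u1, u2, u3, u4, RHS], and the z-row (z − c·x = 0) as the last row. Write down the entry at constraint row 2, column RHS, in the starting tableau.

The RHS of constraint 2 is b_2 = 34.

34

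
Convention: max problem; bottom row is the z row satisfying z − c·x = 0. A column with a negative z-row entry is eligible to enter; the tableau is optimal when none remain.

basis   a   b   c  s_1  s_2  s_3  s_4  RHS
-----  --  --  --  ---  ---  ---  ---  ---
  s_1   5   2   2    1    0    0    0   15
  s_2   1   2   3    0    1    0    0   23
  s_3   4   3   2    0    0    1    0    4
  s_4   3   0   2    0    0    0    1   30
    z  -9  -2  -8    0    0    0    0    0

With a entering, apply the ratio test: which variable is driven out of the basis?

Column a entries and ratios — s_1: 15/5 = 3; s_2: 23/1 = 23; s_3: 4/4 = 1; s_4: 30/3 = 10.
Smallest ratio is 1 in the row of s_3, so s_3 leaves.

s_3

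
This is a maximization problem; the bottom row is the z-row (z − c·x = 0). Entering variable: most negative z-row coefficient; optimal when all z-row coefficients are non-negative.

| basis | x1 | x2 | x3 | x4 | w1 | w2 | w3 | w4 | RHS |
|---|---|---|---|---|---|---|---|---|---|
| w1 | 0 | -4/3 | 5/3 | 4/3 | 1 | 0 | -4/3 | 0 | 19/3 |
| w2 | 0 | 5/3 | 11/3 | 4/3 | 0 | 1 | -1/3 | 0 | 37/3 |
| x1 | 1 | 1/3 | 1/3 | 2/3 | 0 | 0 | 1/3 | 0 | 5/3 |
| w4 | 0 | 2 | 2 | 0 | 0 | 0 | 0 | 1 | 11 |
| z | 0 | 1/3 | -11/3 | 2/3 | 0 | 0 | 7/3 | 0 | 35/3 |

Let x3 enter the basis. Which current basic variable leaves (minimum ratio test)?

w2

Column x3 entries and ratios — w1: (19/3)/(5/3) = 19/5; w2: (37/3)/(11/3) = 37/11; x1: (5/3)/(1/3) = 5; w4: 11/2 = 11/2.
Smallest ratio is 37/11 in the row of w2, so w2 leaves.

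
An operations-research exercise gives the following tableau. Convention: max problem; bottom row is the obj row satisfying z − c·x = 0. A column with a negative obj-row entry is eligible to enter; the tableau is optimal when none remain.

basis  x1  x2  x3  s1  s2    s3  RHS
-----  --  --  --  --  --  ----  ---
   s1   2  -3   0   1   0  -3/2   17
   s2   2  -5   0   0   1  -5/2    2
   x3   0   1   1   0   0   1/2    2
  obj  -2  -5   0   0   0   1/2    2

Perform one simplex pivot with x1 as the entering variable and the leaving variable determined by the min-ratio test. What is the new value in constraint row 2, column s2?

Ratio test on column x1 — row 1: 17/2 = 17/2; row 2: 2/2 = 1; row 3: entry 0 ≤ 0. Minimum is 1 at row 2 (s2 leaves); pivot element 2.
Divide row 2 by 2; eliminate column x1 from the other rows.
In the new row 2, the s2 entry is the old entry divided by the pivot: 1/2 = 1/2.

1/2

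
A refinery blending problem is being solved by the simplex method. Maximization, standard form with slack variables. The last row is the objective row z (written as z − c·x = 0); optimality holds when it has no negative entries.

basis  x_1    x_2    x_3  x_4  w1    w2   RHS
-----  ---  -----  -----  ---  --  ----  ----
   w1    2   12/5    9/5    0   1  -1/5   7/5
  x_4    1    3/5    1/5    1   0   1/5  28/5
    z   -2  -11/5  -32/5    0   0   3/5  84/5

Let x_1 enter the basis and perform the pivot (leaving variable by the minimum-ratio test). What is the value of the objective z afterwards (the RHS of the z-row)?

Ratio test on column x_1 — row 1: (7/5)/2 = 7/10; row 2: (28/5)/1 = 28/5. Minimum is 7/10 at row 1 (w1 leaves); pivot element 2.
Pivot on row 1; the z-row RHS becomes 84/5 − (-2)·(7/10) = 91/5.

91/5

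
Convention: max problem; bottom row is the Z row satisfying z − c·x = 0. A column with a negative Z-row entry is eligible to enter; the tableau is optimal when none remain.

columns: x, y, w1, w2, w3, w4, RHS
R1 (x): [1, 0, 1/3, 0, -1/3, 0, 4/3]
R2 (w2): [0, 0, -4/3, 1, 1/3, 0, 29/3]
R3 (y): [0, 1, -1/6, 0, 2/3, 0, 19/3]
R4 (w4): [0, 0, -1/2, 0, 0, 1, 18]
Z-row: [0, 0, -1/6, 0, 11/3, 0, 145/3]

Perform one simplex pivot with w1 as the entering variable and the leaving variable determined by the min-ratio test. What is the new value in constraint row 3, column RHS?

Ratio test on column w1 — row 1: (4/3)/(1/3) = 4; row 2: entry -4/3 ≤ 0; row 3: entry -1/6 ≤ 0; row 4: entry -1/2 ≤ 0. Minimum is 4 at row 1 (x leaves); pivot element 1/3.
Divide row 1 by 1/3; eliminate column w1 from the other rows.
Row 3 update in column RHS: 19/3 − (-1/6)·4 = 7.

7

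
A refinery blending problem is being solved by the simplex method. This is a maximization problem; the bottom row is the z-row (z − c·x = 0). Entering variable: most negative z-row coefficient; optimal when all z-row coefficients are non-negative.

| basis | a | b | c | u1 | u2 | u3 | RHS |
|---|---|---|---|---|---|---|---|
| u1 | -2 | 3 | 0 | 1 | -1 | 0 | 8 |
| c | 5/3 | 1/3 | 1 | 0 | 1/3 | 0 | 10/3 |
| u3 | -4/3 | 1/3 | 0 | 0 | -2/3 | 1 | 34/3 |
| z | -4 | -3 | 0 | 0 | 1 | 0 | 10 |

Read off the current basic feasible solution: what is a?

0

a is not in the basis, so in the current basic feasible solution a = 0.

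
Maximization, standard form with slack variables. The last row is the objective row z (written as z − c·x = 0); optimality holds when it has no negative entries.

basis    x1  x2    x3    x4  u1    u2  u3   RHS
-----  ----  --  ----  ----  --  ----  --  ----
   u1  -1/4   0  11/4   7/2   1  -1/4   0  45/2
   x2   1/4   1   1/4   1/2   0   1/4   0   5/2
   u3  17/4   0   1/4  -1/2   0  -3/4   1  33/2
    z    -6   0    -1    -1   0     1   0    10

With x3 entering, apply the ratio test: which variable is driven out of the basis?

Column x3 entries and ratios — u1: (45/2)/(11/4) = 90/11; x2: (5/2)/(1/4) = 10; u3: (33/2)/(1/4) = 66.
Smallest ratio is 90/11 in the row of u1, so u1 leaves.

u1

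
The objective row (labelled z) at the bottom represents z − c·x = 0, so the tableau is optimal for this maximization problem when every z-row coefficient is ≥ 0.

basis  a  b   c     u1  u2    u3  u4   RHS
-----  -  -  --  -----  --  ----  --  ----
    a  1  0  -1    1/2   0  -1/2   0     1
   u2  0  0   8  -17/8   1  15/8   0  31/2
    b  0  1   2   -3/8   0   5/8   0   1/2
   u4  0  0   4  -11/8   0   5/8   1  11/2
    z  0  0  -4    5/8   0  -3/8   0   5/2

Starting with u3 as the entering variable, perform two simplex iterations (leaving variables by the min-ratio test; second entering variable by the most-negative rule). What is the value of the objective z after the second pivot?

Ratio test on column u3 — row 1: entry -1/2 ≤ 0; row 2: (31/2)/(15/8) = 124/15; row 3: (1/2)/(5/8) = 4/5; row 4: (11/2)/(5/8) = 44/5. Minimum is 4/5 at row 3 (b leaves); pivot element 5/8.
Pivot on row 3; the z-row RHS becomes 5/2 − (-3/8)·(4/5) = 14/5.
Next entering variable (most negative z-row entry -14/5): c.
Ratio test on column c — row 1: (7/5)/(3/5) = 7/3; row 2: 14/2 = 7; row 3: (4/5)/(16/5) = 1/4; row 4: 5/2 = 5/2. Minimum is 1/4 at row 3 (u3 leaves); pivot element 16/5.
After the second pivot the z-row RHS is 14/5 − (-14/5)·(1/4) = 7/2.

7/2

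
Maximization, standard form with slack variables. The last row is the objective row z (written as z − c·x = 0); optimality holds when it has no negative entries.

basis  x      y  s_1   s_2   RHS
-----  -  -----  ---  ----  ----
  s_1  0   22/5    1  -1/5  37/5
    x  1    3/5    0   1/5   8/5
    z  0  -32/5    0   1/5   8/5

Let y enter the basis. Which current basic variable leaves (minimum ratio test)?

s_1

Column y entries and ratios — s_1: (37/5)/(22/5) = 37/22; x: (8/5)/(3/5) = 8/3.
Smallest ratio is 37/22 in the row of s_1, so s_1 leaves.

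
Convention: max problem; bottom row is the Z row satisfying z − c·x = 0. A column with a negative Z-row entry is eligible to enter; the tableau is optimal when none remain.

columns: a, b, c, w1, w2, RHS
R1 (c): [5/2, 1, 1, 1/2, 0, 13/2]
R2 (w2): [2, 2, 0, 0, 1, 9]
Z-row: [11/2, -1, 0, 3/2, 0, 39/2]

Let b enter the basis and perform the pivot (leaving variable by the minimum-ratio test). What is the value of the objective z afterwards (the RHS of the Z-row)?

24

Ratio test on column b — row 1: (13/2)/1 = 13/2; row 2: 9/2 = 9/2. Minimum is 9/2 at row 2 (w2 leaves); pivot element 2.
Pivot on row 2; the Z-row RHS becomes 39/2 − (-1)·(9/2) = 24.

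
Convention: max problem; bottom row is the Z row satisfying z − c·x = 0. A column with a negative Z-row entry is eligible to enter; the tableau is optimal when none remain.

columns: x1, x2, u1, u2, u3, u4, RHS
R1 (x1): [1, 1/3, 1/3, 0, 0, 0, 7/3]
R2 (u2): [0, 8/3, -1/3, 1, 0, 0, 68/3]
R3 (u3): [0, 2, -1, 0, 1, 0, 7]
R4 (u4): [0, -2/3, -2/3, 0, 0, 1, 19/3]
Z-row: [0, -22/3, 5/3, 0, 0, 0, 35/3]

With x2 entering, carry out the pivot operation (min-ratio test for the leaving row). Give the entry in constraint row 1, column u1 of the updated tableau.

Ratio test on column x2 — row 1: (7/3)/(1/3) = 7; row 2: (68/3)/(8/3) = 17/2; row 3: 7/2 = 7/2; row 4: entry -2/3 ≤ 0. Minimum is 7/2 at row 3 (u3 leaves); pivot element 2.
Divide row 3 by 2; eliminate column x2 from the other rows.
Row 1 update in column u1: 1/3 − (1/3)·(-1/2) = 1/2.

1/2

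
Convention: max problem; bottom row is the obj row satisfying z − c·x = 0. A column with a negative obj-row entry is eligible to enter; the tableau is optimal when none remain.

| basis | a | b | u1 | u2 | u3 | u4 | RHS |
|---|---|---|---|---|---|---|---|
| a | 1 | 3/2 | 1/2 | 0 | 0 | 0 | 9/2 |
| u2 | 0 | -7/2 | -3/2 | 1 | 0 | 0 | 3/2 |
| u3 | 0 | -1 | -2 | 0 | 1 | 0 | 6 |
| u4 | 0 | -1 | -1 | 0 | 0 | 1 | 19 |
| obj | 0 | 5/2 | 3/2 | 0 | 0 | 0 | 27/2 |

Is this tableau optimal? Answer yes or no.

Every obj-row coefficient is ≥ 0, so the tableau is optimal.

yes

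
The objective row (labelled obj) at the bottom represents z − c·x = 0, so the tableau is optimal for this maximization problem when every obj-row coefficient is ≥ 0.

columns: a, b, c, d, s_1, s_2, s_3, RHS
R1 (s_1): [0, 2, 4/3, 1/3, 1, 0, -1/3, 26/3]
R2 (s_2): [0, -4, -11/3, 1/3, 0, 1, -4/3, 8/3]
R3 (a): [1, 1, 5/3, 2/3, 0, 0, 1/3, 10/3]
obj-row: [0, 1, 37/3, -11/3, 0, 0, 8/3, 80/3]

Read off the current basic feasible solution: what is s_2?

s_2 is basic (row 2); its value is the RHS of that row, 8/3.

8/3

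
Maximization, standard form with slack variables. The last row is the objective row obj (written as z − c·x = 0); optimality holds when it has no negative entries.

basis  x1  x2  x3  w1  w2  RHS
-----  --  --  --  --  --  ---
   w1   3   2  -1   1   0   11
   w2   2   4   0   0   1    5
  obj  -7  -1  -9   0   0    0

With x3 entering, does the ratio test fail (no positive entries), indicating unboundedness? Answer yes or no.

yes

Every constraint-row entry in column x3 is ≤ 0, so increasing x3 is unbounded.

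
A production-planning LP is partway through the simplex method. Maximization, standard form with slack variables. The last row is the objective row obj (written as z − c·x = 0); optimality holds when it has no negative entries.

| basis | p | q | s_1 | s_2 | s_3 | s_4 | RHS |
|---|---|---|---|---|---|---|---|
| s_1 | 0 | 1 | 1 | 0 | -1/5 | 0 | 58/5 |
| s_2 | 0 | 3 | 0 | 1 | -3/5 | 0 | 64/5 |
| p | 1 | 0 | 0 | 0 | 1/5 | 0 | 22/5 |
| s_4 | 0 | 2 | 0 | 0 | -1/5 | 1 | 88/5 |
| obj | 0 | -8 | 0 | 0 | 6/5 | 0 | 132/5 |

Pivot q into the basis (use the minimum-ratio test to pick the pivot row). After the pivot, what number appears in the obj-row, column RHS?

Ratio test on column q — row 1: (58/5)/1 = 58/5; row 2: (64/5)/3 = 64/15; row 3: entry 0 ≤ 0; row 4: (88/5)/2 = 44/5. Minimum is 64/15 at row 2 (s_2 leaves); pivot element 3.
Divide row 2 by 3; eliminate column q from the other rows.
obj-row update in column RHS: 132/5 − (-8)·(64/15) = 908/15.

908/15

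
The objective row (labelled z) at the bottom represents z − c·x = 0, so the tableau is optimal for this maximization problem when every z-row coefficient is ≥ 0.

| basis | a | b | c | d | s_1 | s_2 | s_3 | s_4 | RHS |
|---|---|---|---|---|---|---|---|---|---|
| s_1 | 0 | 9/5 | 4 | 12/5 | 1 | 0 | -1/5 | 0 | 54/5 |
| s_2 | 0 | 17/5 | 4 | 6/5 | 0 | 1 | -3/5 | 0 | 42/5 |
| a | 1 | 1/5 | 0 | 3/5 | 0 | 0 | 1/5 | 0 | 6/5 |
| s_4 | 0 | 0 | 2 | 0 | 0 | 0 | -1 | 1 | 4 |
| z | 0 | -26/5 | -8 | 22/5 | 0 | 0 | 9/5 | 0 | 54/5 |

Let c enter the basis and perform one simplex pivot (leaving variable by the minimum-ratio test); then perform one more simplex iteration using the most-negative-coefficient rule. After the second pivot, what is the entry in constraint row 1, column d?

Ratio test on column c — row 1: (54/5)/4 = 27/10; row 2: (42/5)/4 = 21/10; row 3: entry 0 ≤ 0; row 4: 4/2 = 2. Minimum is 2 at row 4 (s_4 leaves); pivot element 2.
Divide row 4 by 2; eliminate column c from the other rows.
Second iteration: most negative z-row entry is -26/5 in column b, so b enters.
Ratio test on column b — row 1: (14/5)/(9/5) = 14/9; row 2: (2/5)/(17/5) = 2/17; row 3: (6/5)/(1/5) = 6; row 4: entry 0 ≤ 0. Minimum is 2/17 at row 2 (s_2 leaves); pivot element 17/5.
Divide row 2 by 17/5; eliminate column b from the other rows.
After both pivots, the entry at constraint row 1, column d is 30/17.

30/17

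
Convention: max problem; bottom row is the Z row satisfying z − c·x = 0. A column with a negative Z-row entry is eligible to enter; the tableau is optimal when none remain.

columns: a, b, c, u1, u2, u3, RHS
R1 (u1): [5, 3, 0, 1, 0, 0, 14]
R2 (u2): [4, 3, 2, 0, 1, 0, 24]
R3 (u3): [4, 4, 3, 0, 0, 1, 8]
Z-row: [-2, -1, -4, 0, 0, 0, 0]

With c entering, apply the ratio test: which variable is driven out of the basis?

Column c entries and ratios — u1: 0 ≤ 0, skip; u2: 24/2 = 12; u3: 8/3 = 8/3.
Smallest ratio is 8/3 in the row of u3, so u3 leaves.

u3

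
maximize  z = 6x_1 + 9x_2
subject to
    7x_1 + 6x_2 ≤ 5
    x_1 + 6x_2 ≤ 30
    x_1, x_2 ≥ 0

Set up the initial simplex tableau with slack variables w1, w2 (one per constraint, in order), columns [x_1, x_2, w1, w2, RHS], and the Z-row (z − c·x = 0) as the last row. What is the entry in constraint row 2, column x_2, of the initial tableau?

Constraint 2 has coefficient 6 on x_2.

6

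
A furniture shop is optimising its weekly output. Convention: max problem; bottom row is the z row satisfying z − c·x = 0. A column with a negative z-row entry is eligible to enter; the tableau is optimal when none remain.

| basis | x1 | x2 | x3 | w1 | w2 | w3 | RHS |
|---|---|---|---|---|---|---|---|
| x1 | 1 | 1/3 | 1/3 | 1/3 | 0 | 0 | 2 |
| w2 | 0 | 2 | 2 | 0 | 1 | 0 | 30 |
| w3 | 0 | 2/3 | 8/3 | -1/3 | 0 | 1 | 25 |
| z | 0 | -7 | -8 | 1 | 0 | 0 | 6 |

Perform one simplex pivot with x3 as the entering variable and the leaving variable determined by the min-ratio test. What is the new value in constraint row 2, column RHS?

Ratio test on column x3 — row 1: 2/(1/3) = 6; row 2: 30/2 = 15; row 3: 25/(8/3) = 75/8. Minimum is 6 at row 1 (x1 leaves); pivot element 1/3.
Divide row 1 by 1/3; eliminate column x3 from the other rows.
Row 2 update in column RHS: 30 − 2·6 = 18.

18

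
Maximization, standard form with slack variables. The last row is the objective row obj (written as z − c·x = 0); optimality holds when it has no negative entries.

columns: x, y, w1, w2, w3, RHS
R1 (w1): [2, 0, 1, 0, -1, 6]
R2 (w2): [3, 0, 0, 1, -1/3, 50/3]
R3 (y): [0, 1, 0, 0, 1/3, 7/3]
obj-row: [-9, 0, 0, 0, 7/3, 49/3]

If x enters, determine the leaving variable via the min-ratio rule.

w1

Column x entries and ratios — w1: 6/2 = 3; w2: (50/3)/3 = 50/9; y: 0 ≤ 0, skip.
Smallest ratio is 3 in the row of w1, so w1 leaves.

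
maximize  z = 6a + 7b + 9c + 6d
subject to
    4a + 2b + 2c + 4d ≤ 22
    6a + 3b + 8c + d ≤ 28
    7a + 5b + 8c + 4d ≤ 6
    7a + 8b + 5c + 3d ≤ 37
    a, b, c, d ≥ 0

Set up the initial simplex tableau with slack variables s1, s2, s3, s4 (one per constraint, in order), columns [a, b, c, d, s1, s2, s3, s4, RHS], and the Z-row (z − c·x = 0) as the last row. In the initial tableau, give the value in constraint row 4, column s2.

Slack s2 belongs to constraint 2; its column is the unit vector e_2, so the entry in row 4 is 0.

0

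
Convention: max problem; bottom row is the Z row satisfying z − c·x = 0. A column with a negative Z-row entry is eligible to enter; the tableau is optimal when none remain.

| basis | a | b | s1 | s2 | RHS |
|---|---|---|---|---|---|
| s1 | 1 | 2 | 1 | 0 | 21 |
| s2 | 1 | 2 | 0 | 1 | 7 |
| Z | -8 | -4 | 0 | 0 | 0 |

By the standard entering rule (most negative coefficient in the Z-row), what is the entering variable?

a

Negative Z-row entries: a: -8, b: -4.
The most negative is -8 in column a, so a enters.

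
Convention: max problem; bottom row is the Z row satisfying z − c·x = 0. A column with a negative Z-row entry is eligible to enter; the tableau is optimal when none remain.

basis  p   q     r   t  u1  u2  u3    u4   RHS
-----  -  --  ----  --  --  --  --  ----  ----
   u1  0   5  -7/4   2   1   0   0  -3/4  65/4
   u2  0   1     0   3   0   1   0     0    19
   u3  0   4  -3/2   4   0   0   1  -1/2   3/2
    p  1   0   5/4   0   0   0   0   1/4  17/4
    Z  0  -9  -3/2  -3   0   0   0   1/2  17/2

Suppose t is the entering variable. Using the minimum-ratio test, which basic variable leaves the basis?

u3

Column t entries and ratios — u1: (65/4)/2 = 65/8; u2: 19/3 = 19/3; u3: (3/2)/4 = 3/8; p: 0 ≤ 0, skip.
Smallest ratio is 3/8 in the row of u3, so u3 leaves.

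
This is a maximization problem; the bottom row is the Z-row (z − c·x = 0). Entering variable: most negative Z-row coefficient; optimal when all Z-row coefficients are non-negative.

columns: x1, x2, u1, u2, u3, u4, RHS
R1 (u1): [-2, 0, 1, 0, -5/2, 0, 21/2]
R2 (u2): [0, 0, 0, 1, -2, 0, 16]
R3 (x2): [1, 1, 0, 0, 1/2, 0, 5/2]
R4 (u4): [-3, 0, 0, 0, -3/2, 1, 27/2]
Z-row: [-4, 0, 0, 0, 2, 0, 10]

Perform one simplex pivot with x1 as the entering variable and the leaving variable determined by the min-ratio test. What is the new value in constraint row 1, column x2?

2

Ratio test on column x1 — row 1: entry -2 ≤ 0; row 2: entry 0 ≤ 0; row 3: (5/2)/1 = 5/2; row 4: entry -3 ≤ 0. Minimum is 5/2 at row 3 (x2 leaves); pivot element 1.
Divide row 3 by 1; eliminate column x1 from the other rows.
Row 1 update in column x2: 0 − (-2)·1 = 2.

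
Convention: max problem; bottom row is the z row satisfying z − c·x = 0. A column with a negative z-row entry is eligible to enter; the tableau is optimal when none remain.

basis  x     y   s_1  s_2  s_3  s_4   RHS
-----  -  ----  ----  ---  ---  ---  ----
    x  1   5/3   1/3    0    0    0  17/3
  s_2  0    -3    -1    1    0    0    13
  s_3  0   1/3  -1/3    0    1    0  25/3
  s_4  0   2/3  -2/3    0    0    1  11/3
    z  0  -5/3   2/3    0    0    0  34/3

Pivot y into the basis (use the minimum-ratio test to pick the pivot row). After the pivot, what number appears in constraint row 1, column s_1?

1/5

Ratio test on column y — row 1: (17/3)/(5/3) = 17/5; row 2: entry -3 ≤ 0; row 3: (25/3)/(1/3) = 25; row 4: (11/3)/(2/3) = 11/2. Minimum is 17/5 at row 1 (x leaves); pivot element 5/3.
Divide row 1 by 5/3; eliminate column y from the other rows.
In the new row 1, the s_1 entry is the old entry divided by the pivot: (1/3)/(5/3) = 1/5.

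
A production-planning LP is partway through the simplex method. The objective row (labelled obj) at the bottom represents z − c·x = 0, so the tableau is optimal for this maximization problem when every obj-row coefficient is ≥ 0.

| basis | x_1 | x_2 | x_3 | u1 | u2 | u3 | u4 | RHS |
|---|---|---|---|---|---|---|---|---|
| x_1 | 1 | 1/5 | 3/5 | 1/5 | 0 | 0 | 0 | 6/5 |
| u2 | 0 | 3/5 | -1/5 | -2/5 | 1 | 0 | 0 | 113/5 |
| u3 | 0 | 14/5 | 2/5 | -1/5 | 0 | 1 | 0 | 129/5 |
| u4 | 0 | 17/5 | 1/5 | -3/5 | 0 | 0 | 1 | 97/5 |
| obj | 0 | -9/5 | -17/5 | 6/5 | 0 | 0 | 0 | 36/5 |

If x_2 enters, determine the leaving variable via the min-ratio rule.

Column x_2 entries and ratios — x_1: (6/5)/(1/5) = 6; u2: (113/5)/(3/5) = 113/3; u3: (129/5)/(14/5) = 129/14; u4: (97/5)/(17/5) = 97/17.
Smallest ratio is 97/17 in the row of u4, so u4 leaves.

u4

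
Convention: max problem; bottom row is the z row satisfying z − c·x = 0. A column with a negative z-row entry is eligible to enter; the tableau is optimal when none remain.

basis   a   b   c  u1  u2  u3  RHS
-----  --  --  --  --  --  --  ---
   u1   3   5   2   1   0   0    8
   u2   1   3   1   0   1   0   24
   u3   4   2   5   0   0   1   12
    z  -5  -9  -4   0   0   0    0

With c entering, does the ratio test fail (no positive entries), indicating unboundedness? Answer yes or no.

no

Column c has positive entries in row(s) 1, 2, 3, so the ratio test bounds it — not unbounded.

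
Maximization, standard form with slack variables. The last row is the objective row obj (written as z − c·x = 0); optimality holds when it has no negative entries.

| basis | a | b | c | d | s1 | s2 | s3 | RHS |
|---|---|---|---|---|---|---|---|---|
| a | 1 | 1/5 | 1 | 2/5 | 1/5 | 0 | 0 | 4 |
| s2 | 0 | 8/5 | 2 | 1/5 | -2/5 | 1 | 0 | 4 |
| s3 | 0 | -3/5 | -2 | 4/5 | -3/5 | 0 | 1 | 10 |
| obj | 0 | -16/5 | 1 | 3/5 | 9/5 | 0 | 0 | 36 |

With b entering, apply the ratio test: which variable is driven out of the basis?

s2

Column b entries and ratios — a: 4/(1/5) = 20; s2: 4/(8/5) = 5/2; s3: -3/5 ≤ 0, skip.
Smallest ratio is 5/2 in the row of s2, so s2 leaves.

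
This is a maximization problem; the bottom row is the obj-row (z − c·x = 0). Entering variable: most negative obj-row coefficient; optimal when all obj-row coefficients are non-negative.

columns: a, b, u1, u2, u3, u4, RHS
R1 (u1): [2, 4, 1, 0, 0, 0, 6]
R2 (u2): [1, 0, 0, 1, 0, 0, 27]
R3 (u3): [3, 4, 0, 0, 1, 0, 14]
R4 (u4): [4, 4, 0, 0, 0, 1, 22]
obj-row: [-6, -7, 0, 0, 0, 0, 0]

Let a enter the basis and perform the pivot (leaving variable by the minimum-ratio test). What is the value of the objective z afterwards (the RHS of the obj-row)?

18

Ratio test on column a — row 1: 6/2 = 3; row 2: 27/1 = 27; row 3: 14/3 = 14/3; row 4: 22/4 = 11/2. Minimum is 3 at row 1 (u1 leaves); pivot element 2.
Pivot on row 1; the obj-row RHS becomes 0 − (-6)·3 = 18.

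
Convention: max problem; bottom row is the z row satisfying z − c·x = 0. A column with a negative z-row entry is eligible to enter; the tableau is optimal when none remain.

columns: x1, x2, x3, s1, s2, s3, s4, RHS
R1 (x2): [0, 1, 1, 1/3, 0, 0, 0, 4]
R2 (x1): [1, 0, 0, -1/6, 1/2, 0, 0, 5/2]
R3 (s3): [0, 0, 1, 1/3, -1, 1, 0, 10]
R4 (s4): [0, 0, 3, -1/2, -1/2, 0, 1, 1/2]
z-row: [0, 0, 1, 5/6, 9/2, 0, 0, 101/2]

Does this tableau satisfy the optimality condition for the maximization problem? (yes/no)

Every z-row coefficient is ≥ 0, so the tableau is optimal.

yes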